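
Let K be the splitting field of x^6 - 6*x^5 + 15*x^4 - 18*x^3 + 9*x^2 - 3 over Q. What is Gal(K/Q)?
6T9: S_3 x S_3

The polynomial f is an irreducible sextic over Q, so G = Gal(f/Q) is one of the 16 transitive subgroups 6T1, ..., 6T16 of S_6. The discriminant of f is 5038848, which is not a perfect square, so G is not contained in A_6. The transitive groups of degree 6 not contained in A_6 are: C_6 (6T1, order 6), S_3 (6T2, order 6), D_6 (6T3, order 12), C_3 x S_3 (6T5, order 18), A_4 x C_2 (6T6, order 24), S_4 (6T8, order 24), S_3 x S_3 (6T9, order 36), S_4 x C_2 (6T11, order 48), (S_3 x S_3) : C_2 (6T13, order 72), PGL(2,5) (6T14, order 120), S_6 (6T16, order 720). By Dedekind's theorem, for a prime p not dividing disc(f) the degrees of the irreducible factors of f mod p form the cycle type of an element of G. Factoring f modulo the 23 such primes p <= 97 (skipping 2, 3, which divide the discriminant), each new pattern first appears at: mod 5: f = (x^6 + 4x^5 + 2x^3 + 4x^2 + 2), pattern 6; mod 11: f = (x + 5)(x + 7)(x^2 + x + 7)(x^2 + 3x + 10), pattern 2+2+1+1; mod 13: f = (x + 6)(x + 7)(x + 10)(x^3 + 10x^2 + 3x + 9), pattern 3+1+1+1; mod 31: f = (x^2 + 15x + 11)(x^2 + 20x + 21)(x^2 + 21x + 2), pattern 2+2+2; mod 97: f = (x^3 + 94x^2 + 3x + 10)(x^3 + 94x^2 + 3x + 87), pattern 3+3. No other pattern occurs in this range, so the set of observed cycle types is {6, 2+2+1+1, 3+1+1+1, 2+2+2, 3+3}. The candidates containing elements of all these cycle types are S_3 x S_3 (6T9) of order 36, (S_3 x S_3) : C_2 (6T13) of order 72, S_6 (6T16) of order 720; the others are excluded. The observed types are precisely the cycle types that occur in S_3 x S_3 (6T9) (apart from the identity). Each of the other remaining candidates has further cycle types, and by the Chebotarev density theorem the matching factorization patterns would occur for a proportion of primes equal to their share of the group: (S_3 x S_3) : C_2 (6T13) additionally contains elements of type 4+2, 3+2+1, 2+1+1+1+1 (36 of its 72 elements, about 50% of primes); S_6 (6T16) additionally contains elements of type 5+1, 4+2, 4+1+1, 3+2+1, 2+1+1+1+1 (459 of its 720 elements, about 64% of primes). None of the 23 primes tested shows any such pattern (for each of these groups the chance of that is below 10^-4), which rules them out. Hence G = S_3 x S_3 (6T9), of order 36.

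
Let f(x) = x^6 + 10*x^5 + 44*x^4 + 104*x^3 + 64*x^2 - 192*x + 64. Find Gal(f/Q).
(C_3 x C_3) : C_4 (order 36)

The polynomial f is an irreducible sextic over Q, so G = Gal(f/Q) is one of the 16 transitive subgroups 6T1, ..., 6T16 of S_6. The discriminant of f is 564385546240000 = 23756800^2, a perfect square, so G is contained in A_6. The transitive groups of degree 6 contained in A_6 are: A_4 (6T4, order 12), S_4 (6T7, order 24), (C_3 x C_3) : C_4 (6T10, order 36), PSL(2,5) (6T12, order 60), A_6 (6T15, order 360). By Dedekind's theorem, for a prime p not dividing disc(f) the degrees of the irreducible factors of f mod p form the cycle type of an element of G. Factoring f modulo the 19 such primes p <= 79 (skipping 2, 5, 29, which divide the discriminant), each new pattern first appears at: mod 3: f = (x^2 + x + 2)(x^4 + 2x + 2), pattern 4+2; mod 11: f = (x^3 + x^2 + x + 3)(x^3 + 9x^2 + x + 3), pattern 3+3; mod 19: f = (x + 16)(x + 18)(x^2 + 15x + 8)(x^2 + 18x + 9), pattern 2+2+1+1; mod 61: f = (x + 7)(x + 40)(x + 54)(x^3 + 31x^2 + 12x + 53), pattern 3+1+1+1. No other pattern occurs in this range, so the set of observed cycle types is {4+2, 3+3, 2+2+1+1, 3+1+1+1}. The candidates containing elements of all these cycle types are (C_3 x C_3) : C_4 (6T10) of order 36, A_6 (6T15) of order 360; the others are excluded. The observed types are precisely the cycle types that occur in (C_3 x C_3) : C_4 (6T10) (apart from the identity). Each of the other remaining candidates has further cycle types, and by the Chebotarev density theorem the matching factorization patterns would occur for a proportion of primes equal to their share of the group: A_6 (6T15) additionally contains elements of type 5+1 (144 of its 360 elements, about 40% of primes). None of the 19 primes tested shows any such pattern (for each of these groups the chance of that is below 10^-4), which rules them out. Hence G = (C_3 x C_3) : C_4 (6T10), of order 36.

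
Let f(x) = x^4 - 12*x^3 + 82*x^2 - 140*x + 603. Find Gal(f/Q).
The polynomial is an irreducible quartic over Q and its discriminant is 80025602048, which is not a perfect square, so the Galois group is not contained in A_4. The resolvent cubic y^3 - 82*y^2 - 732*y + 91352 has exactly one rational root, so the Galois group is C_4 or D_4. The quartic remains irreducible over Q(sqrt(disc)), so the group is D_4.

4T3: D_4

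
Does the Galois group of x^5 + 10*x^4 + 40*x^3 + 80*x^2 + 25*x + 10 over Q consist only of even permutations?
The polynomial is irreducible of degree 5 over Q. Its discriminant is 58564000000 = 242000^2, a perfect square. A Galois group lies in the alternating group exactly when the discriminant is a square in Q, so the Galois group (A_5) is contained in A_5.

Yes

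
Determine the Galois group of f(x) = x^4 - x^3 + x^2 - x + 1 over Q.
The polynomial is an irreducible quartic over Q and its discriminant is 125, which is not a perfect square, so the Galois group is not contained in A_4. The resolvent cubic y^3 - y^2 - 3*y + 2 has exactly one rational root, so the Galois group is C_4 or D_4. The quartic becomes reducible over Q(sqrt(disc)), so the group is C_4.

C_4 (order 4)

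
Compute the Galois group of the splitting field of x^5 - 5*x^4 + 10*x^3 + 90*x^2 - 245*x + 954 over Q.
The polynomial f is an irreducible quintic over Q, so G = Gal(f/Q) is a transitive subgroup of S_5: one of C_5 (5T1, order 5), D_5 (5T2, order 10), F_20 (5T3, order 20), A_5 (5T4, order 60) or S_5 (5T5, order 120). The discriminant of f is 1461943126953125, which is not a perfect square, so G is not contained in A_5. The transitive groups of degree 5 not contained in A_5 are: F_20 (5T3, order 20), S_5 (5T5, order 120). By Dedekind's theorem, for a prime p not dividing disc(f) the degrees of the irreducible factors of f mod p form the cycle type of an element of G. Factoring f modulo the 18 such primes p <= 67 (skipping 5, which divides the discriminant), each new pattern first appears at: mod 2: f = (x)(x^4 + x^3 + 1), pattern 4+1; mod 11: f = (x^5 + 6x^4 + 10x^3 + 2x^2 + 8x + 8), pattern 5; mod 19: f = (x + 1)(x^2 + 4x + 8)(x^2 + 9x + 10), pattern 2+2+1; mod 31: f = (x + 2)(x + 3)(x + 11)(x + 14)(x + 27), pattern 1+1+1+1+1. No other pattern occurs in this range, so the set of observed cycle types is {4+1, 5, 2+2+1, 1+1+1+1+1}. The candidates containing elements of all these cycle types are F_20 (5T3) of order 20, S_5 (5T5) of order 120; the others are excluded. The observed types are precisely the cycle types that occur in F_20 (5T3). Each of the other remaining candidates has further cycle types, and by the Chebotarev density theorem the matching factorization patterns would occur for a proportion of primes equal to their share of the group: S_5 (5T5) additionally contains elements of type 3+2, 3+1+1, 2+1+1+1 (50 of its 120 elements, about 42% of primes). None of the 18 primes tested shows any such pattern (for each of these groups the chance of that is below 10^-4), which rules them out. Hence G = F_20 (5T3), of order 20.

5T3: F_20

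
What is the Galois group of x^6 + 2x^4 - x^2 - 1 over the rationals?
A_4 (also written A4)

The polynomial f is an irreducible sextic over Q, so G = Gal(f/Q) is one of the 16 transitive subgroups 6T1, ..., 6T16 of S_6. The discriminant of f is 153664 = 392^2, a perfect square, so G is contained in A_6. The transitive groups of degree 6 contained in A_6 are: A_4 (6T4, order 12), S_4 (6T7, order 24), (C_3 x C_3) : C_4 (6T10, order 36), PSL(2,5) (6T12, order 60), A_6 (6T15, order 360). By Dedekind's theorem, for a prime p not dividing disc(f) the degrees of the irreducible factors of f mod p form the cycle type of an element of G. Factoring f modulo the 33 such primes p <= 149 (skipping 2, 7, which divide the discriminant), each new pattern first appears at: mod 3: f = (x^3 + x^2 + 2)(x^3 + 2x^2 + 1), pattern 3+3; mod 13: f = (x + 2)(x + 11)(x^2 + 8)(x^2 + 11), pattern 2+2+1+1. No other pattern occurs in this range, so the set of observed cycle types is {3+3, 2+2+1+1}. The candidates containing elements of all these cycle types are A_4 (6T4) of order 12, S_4 (6T7) of order 24, (C_3 x C_3) : C_4 (6T10) of order 36, PSL(2,5) (6T12) of order 60, A_6 (6T15) of order 360; the others are excluded. The observed types are precisely the cycle types that occur in A_4 (6T4) (apart from the identity). Each of the other remaining candidates has further cycle types, and by the Chebotarev density theorem the matching factorization patterns would occur for a proportion of primes equal to their share of the group: S_4 (6T7) additionally contains elements of type 4+2 (6 of its 24 elements, about 25% of primes); (C_3 x C_3) : C_4 (6T10) additionally contains elements of type 4+2, 3+1+1+1 (22 of its 36 elements, about 61% of primes); PSL(2,5) (6T12) additionally contains elements of type 5+1 (24 of its 60 elements, about 40% of primes); A_6 (6T15) additionally contains elements of type 5+1, 4+2, 3+1+1+1 (274 of its 360 elements, about 76% of primes). None of the 33 primes tested shows any such pattern (for each of these groups the chance of that is below 10^-4), which rules them out. Hence G = A_4 (6T4), of order 12.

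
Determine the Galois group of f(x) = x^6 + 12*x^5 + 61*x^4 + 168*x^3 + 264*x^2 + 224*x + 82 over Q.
The polynomial f is an irreducible sextic over Q, so G = Gal(f/Q) is one of the 16 transitive subgroups 6T1, ..., 6T16 of S_6. The discriminant of f is -1722368, which is not a perfect square, so G is not contained in A_6. The transitive groups of degree 6 not contained in A_6 are: C_6 (6T1, order 6), S_3 (6T2, order 6), D_6 (6T3, order 12), C_3 x S_3 (6T5, order 18), A_4 x C_2 (6T6, order 24), S_4 (6T8, order 24), S_3 x S_3 (6T9, order 36), S_4 x C_2 (6T11, order 48), (S_3 x S_3) : C_2 (6T13, order 72), PGL(2,5) (6T14, order 120), S_6 (6T16, order 720). By Dedekind's theorem, for a prime p not dividing disc(f) the degrees of the irreducible factors of f mod p form the cycle type of an element of G. Factoring f modulo the 29 such primes p <= 127 (skipping 2, 29, which divide the discriminant), each new pattern first appears at: mod 3: f = (x^3 + x^2 + 2x + 1)(x^3 + 2x^2 + 1), pattern 3+3; mod 5: f = (x^6 + 2x^5 + x^4 + 3x^3 + 4x^2 + 4x + 2), pattern 6; mod 7: f = (x + 5)(x + 6)(x^4 + x^3 + 6x^2 + 2x + 6), pattern 4+1+1; mod 17: f = (x + 7)(x + 14)(x^2 + 2x + 15)(x^2 + 6x + 6), pattern 2+2+1+1; mod 23: f = (x^2 + 4x + 8)(x^2 + 14x + 15)(x^2 + 17x + 21), pattern 2+2+2; mod 67: f = (x^2 + 4x + 18)(x^4 + 8x^3 + 11x^2 + 47x + 12), pattern 4+2; mod 127: f = (x + 42)(x + 62)(x + 69)(x + 89)(x^2 + 4x + 125), pattern 2+1+1+1+1. No other pattern occurs in this range, so the set of observed cycle types is {3+3, 6, 4+1+1, 2+2+1+1, 2+2+2, 4+2, 2+1+1+1+1}. The candidates containing elements of all these cycle types are S_4 x C_2 (6T11) of order 48, S_6 (6T16) of order 720; the others are excluded. The observed types are precisely the cycle types that occur in S_4 x C_2 (6T11) (apart from the identity). Each of the other remaining candidates has further cycle types, and by the Chebotarev density theorem the matching factorization patterns would occur for a proportion of primes equal to their share of the group: S_6 (6T16) additionally contains elements of type 5+1, 3+2+1, 3+1+1+1 (304 of its 720 elements, about 42% of primes). None of the 29 primes tested shows any such pattern (for each of these groups the chance of that is below 10^-4), which rules them out. Hence G = S_4 x C_2 (6T11), of order 48.

S_4 x C_2 (order 48)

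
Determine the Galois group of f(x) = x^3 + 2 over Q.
3T2: S_3

The polynomial is an irreducible cubic over Q and its discriminant is -108, which is not a perfect square. For an irreducible cubic, a non-square discriminant gives Galois group S_3.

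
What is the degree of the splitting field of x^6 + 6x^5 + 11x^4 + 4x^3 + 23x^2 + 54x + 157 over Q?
24

The degree of the splitting field over Q equals the order of the Galois group, so first determine the group. The polynomial f is an irreducible sextic over Q, so G = Gal(f/Q) is one of the 16 transitive subgroups 6T1, ..., 6T16 of S_6. The discriminant of f is -5497558138880000, which is not a perfect square, so G is not contained in A_6. The transitive groups of degree 6 not contained in A_6 are: C_6 (6T1, order 6), S_3 (6T2, order 6), D_6 (6T3, order 12), C_3 x S_3 (6T5, order 18), A_4 x C_2 (6T6, order 24), S_4 (6T8, order 24), S_3 x S_3 (6T9, order 36), S_4 x C_2 (6T11, order 48), (S_3 x S_3) : C_2 (6T13, order 72), PGL(2,5) (6T14, order 120), S_6 (6T16, order 720). By Dedekind's theorem, for a prime p not dividing disc(f) the degrees of the irreducible factors of f mod p form the cycle type of an element of G. Factoring f modulo the 22 such primes p <= 89 (skipping 2, 5, which divide the discriminant), each new pattern first appears at: mod 3: f = (x^3 + x^2 + 2x + 1)(x^3 + 2x^2 + x + 1), pattern 3+3; mod 7: f = (x^2 + 2)(x^2 + 2x + 2)(x^2 + 4x + 6), pattern 2+2+2; mod 13: f = (x + 6)(x + 9)(x^4 + 4x^3 + x^2 + 7x + 7), pattern 4+1+1; mod 43: f = (x + 20)(x + 25)(x^2 + 2x + 17)(x^2 + 2x + 41), pattern 2+2+1+1. No other pattern occurs in this range, so the set of observed cycle types is {3+3, 2+2+2, 4+1+1, 2+2+1+1}. The candidates containing elements of all these cycle types are S_4 (6T8) of order 24, S_4 x C_2 (6T11) of order 48, PGL(2,5) (6T14) of order 120, S_6 (6T16) of order 720; the others are excluded. The observed types are precisely the cycle types that occur in S_4 (6T8) (apart from the identity). Each of the other remaining candidates has further cycle types, and by the Chebotarev density theorem the matching factorization patterns would occur for a proportion of primes equal to their share of the group: S_4 x C_2 (6T11) additionally contains elements of type 6, 4+2, 2+1+1+1+1 (17 of its 48 elements, about 35% of primes); PGL(2,5) (6T14) additionally contains elements of type 6, 5+1 (44 of its 120 elements, about 37% of primes); S_6 (6T16) additionally contains elements of type 6, 5+1, 4+2, 3+2+1, 3+1+1+1, 2+1+1+1+1 (529 of its 720 elements, about 73% of primes). None of the 22 primes tested shows any such pattern (for each of these groups the chance of that is below 10^-4), which rules them out. Hence G = S_4 (6T8), of order 24. The Galois group S_4 (6T8) has order 24, so the splitting field has degree 24 over Q.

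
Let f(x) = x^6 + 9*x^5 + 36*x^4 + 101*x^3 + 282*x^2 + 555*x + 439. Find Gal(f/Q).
The polynomial f is an irreducible sextic over Q, so G = Gal(f/Q) is one of the 16 transitive subgroups 6T1, ..., 6T16 of S_6. The discriminant of f is -2225513070000, which is not a perfect square, so G is not contained in A_6. The transitive groups of degree 6 not contained in A_6 are: C_6 (6T1, order 6), S_3 (6T2, order 6), D_6 (6T3, order 12), C_3 x S_3 (6T5, order 18), A_4 x C_2 (6T6, order 24), S_4 (6T8, order 24), S_3 x S_3 (6T9, order 36), S_4 x C_2 (6T11, order 48), (S_3 x S_3) : C_2 (6T13, order 72), PGL(2,5) (6T14, order 120), S_6 (6T16, order 720). By Dedekind's theorem, for a prime p not dividing disc(f) the degrees of the irreducible factors of f mod p form the cycle type of an element of G. Factoring f modulo the 23 such primes p <= 107 (skipping 2, 3, 5, 11, 29, which divide the discriminant), each new pattern first appears at: mod 7: f = (x^3 + 3x^2 + 4x + 3)(x^3 + 6x^2 + 4), pattern 3+3; mod 17: f = (x^2 + 3x + 10)(x^2 + 11x + 4)(x^2 + 12x + 8), pattern 2+2+2; mod 31: f = (x + 1)(x + 6)(x + 7)(x + 16)(x + 19)(x + 22), pattern 1+1+1+1+1+1. No other pattern occurs in this range, so the set of observed cycle types is {3+3, 2+2+2, 1+1+1+1+1+1}. The candidates containing elements of all these cycle types are C_6 (6T1) of order 6, S_3 (6T2) of order 6, D_6 (6T3) of order 12, C_3 x S_3 (6T5) of order 18, A_4 x C_2 (6T6) of order 24, S_4 (6T8) of order 24, S_3 x S_3 (6T9) of order 36, S_4 x C_2 (6T11) of order 48, (S_3 x S_3) : C_2 (6T13) of order 72, PGL(2,5) (6T14) of order 120, S_6 (6T16) of order 720; the others are excluded. The observed types are precisely the cycle types that occur in S_3 (6T2). Each of the other remaining candidates has further cycle types, and by the Chebotarev density theorem the matching factorization patterns would occur for a proportion of primes equal to their share of the group: C_6 (6T1) additionally contains elements of type 6 (2 of its 6 elements, about 33% of primes); D_6 (6T3) additionally contains elements of type 6, 2+2+1+1 (5 of its 12 elements, about 42% of primes); C_3 x S_3 (6T5) additionally contains elements of type 6, 3+1+1+1 (10 of its 18 elements, about 56% of primes); A_4 x C_2 (6T6) additionally contains elements of type 6, 2+2+1+1, 2+1+1+1+1 (14 of its 24 elements, about 58% of primes); S_4 (6T8) additionally contains elements of type 4+1+1, 2+2+1+1 (9 of its 24 elements, about 38% of primes); S_3 x S_3 (6T9) additionally contains elements of type 6, 3+1+1+1, 2+2+1+1 (25 of its 36 elements, about 69% of primes); S_4 x C_2 (6T11) additionally contains elements of type 6, 4+2, 4+1+1, 2+2+1+1, 2+1+1+1+1 (32 of its 48 elements, about 67% of primes); (S_3 x S_3) : C_2 (6T13) additionally contains elements of type 6, 4+2, 3+2+1, 3+1+1+1, 2+2+1+1, 2+1+1+1+1 (61 of its 72 elements, about 85% of primes); PGL(2,5) (6T14) additionally contains elements of type 6, 5+1, 4+1+1, 2+2+1+1 (89 of its 120 elements, about 74% of primes); S_6 (6T16) additionally contains elements of type 6, 5+1, 4+2, 4+1+1, 3+2+1, 3+1+1+1, 2+2+1+1, 2+1+1+1+1 (664 of its 720 elements, about 92% of primes). None of the 23 primes tested shows any such pattern (for each of these groups the chance of that is below 10^-4), which rules them out. Hence G = S_3 (6T2), of order 6.

S_3 (also written S3)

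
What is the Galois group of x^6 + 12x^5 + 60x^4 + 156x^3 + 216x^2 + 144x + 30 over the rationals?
S_3 x S_3 (order 36)

The polynomial f is an irreducible sextic over Q, so G = Gal(f/Q) is one of the 16 transitive subgroups 6T1, ..., 6T16 of S_6. The discriminant of f is 40310784, which is not a perfect square, so G is not contained in A_6. The transitive groups of degree 6 not contained in A_6 are: C_6 (6T1, order 6), S_3 (6T2, order 6), D_6 (6T3, order 12), C_3 x S_3 (6T5, order 18), A_4 x C_2 (6T6, order 24), S_4 (6T8, order 24), S_3 x S_3 (6T9, order 36), S_4 x C_2 (6T11, order 48), (S_3 x S_3) : C_2 (6T13, order 72), PGL(2,5) (6T14, order 120), S_6 (6T16, order 720). By Dedekind's theorem, for a prime p not dividing disc(f) the degrees of the irreducible factors of f mod p form the cycle type of an element of G. Factoring f modulo the 14 such primes p <= 53 (skipping 2, 3, which divide the discriminant), each new pattern first appears at: mod 5: f = (x)(x + 1)(x^2 + 2)(x^2 + x + 2), pattern 2+2+1+1; mod 7: f = (x^6 + 5x^5 + 4x^4 + 2x^3 + 6x^2 + 4x + 2), pattern 6; mod 19: f = (x + 12)(x + 15)(x + 17)(x^3 + 6x^2 + 12x + 11), pattern 3+1+1+1; mod 31: f = (x^2 + 2x + 11)(x^2 + 16x + 21)(x^2 + 25x + 11), pattern 2+2+2; mod 43: f = (x^3 + 6x^2 + 12x + 13)(x^3 + 6x^2 + 12x + 42), pattern 3+3. No other pattern occurs in this range, so the set of observed cycle types is {2+2+1+1, 6, 3+1+1+1, 2+2+2, 3+3}. The candidates containing elements of all these cycle types are S_3 x S_3 (6T9) of order 36, (S_3 x S_3) : C_2 (6T13) of order 72, S_6 (6T16) of order 720; the others are excluded. The observed types are precisely the cycle types that occur in S_3 x S_3 (6T9) (apart from the identity). Each of the other remaining candidates has further cycle types, and by the Chebotarev density theorem the matching factorization patterns would occur for a proportion of primes equal to their share of the group: (S_3 x S_3) : C_2 (6T13) additionally contains elements of type 4+2, 3+2+1, 2+1+1+1+1 (36 of its 72 elements, about 50% of primes); S_6 (6T16) additionally contains elements of type 5+1, 4+2, 4+1+1, 3+2+1, 2+1+1+1+1 (459 of its 720 elements, about 64% of primes). None of the 14 primes tested shows any such pattern (for each of these groups the chance of that is below 10^-4), which rules them out. Hence G = S_3 x S_3 (6T9), of order 36.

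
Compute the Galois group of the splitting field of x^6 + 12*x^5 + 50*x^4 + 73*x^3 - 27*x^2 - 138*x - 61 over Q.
PSL(2,5)

The polynomial f is an irreducible sextic over Q, so G = Gal(f/Q) is one of the 16 transitive subgroups 6T1, ..., 6T16 of S_6. The discriminant of f is 30991489 = 5567^2, a perfect square, so G is contained in A_6. The transitive groups of degree 6 contained in A_6 are: A_4 (6T4, order 12), S_4 (6T7, order 24), (C_3 x C_3) : C_4 (6T10, order 36), PSL(2,5) (6T12, order 60), A_6 (6T15, order 360). By Dedekind's theorem, for a prime p not dividing disc(f) the degrees of the irreducible factors of f mod p form the cycle type of an element of G. Factoring f modulo the 21 such primes p <= 79 (skipping 19, which divides the discriminant), each new pattern first appears at: mod 2: f = (x + 1)(x^5 + x^4 + x^3 + x + 1), pattern 5+1; mod 7: f = (x^3 + x^2 + 3x + 5)(x^3 + 4x^2 + x + 6), pattern 3+3; mod 61: f = (x)(x + 39)(x^2 + 15x + 13)(x^2 + 19x + 12), pattern 2+2+1+1. No other pattern occurs in this range, so the set of observed cycle types is {5+1, 3+3, 2+2+1+1}. The candidates containing elements of all these cycle types are PSL(2,5) (6T12) of order 60, A_6 (6T15) of order 360; the others are excluded. The observed types are precisely the cycle types that occur in PSL(2,5) (6T12) (apart from the identity). Each of the other remaining candidates has further cycle types, and by the Chebotarev density theorem the matching factorization patterns would occur for a proportion of primes equal to their share of the group: A_6 (6T15) additionally contains elements of type 4+2, 3+1+1+1 (130 of its 360 elements, about 36% of primes). None of the 21 primes tested shows any such pattern (for each of these groups the chance of that is below 10^-4), which rules them out. Hence G = PSL(2,5) (6T12), of order 60.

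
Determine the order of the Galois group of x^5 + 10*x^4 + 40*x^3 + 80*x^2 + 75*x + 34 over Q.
The degree of the splitting field over Q equals the order of the Galois group, so first determine the group. The polynomial f is an irreducible quintic over Q, so G = Gal(f/Q) is a transitive subgroup of S_5: one of C_5 (5T1, order 5), D_5 (5T2, order 10), F_20 (5T3, order 20), A_5 (5T4, order 60) or S_5 (5T5, order 120). The discriminant of f is 64000000 = 8000^2, a perfect square, so G is contained in A_5. The transitive groups of degree 5 contained in A_5 are: C_5 (5T1, order 5), D_5 (5T2, order 10), A_5 (5T4, order 60). By Dedekind's theorem, for a prime p not dividing disc(f) the degrees of the irreducible factors of f mod p form the cycle type of an element of G. Factoring f modulo the 23 such primes p <= 97 (skipping 2, 5, which divide the discriminant), each new pattern first appears at: mod 3: f = (x + 2)(x^2 + 1)(x^2 + 2x + 2), pattern 2+2+1; mod 7: f = (x^5 + 3x^4 + 5x^3 + 3x^2 + 5x + 6), pattern 5. No other pattern occurs in this range, so the set of observed cycle types is {2+2+1, 5}. The candidates containing elements of all these cycle types are D_5 (5T2) of order 10, A_5 (5T4) of order 60; the others are excluded. The observed types are precisely the cycle types that occur in D_5 (5T2) (apart from the identity). Each of the other remaining candidates has further cycle types, and by the Chebotarev density theorem the matching factorization patterns would occur for a proportion of primes equal to their share of the group: A_5 (5T4) additionally contains elements of type 3+1+1 (20 of its 60 elements, about 33% of primes). None of the 23 primes tested shows any such pattern (for each of these groups the chance of that is below 10^-4), which rules them out. Hence G = D_5 (5T2), of order 10. The Galois group D_5 (5T2) has order 10, so the splitting field has degree 10 over Q.

10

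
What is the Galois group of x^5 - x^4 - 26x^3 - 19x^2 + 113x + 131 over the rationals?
The polynomial f is an irreducible quintic over Q, so G = Gal(f/Q) is a transitive subgroup of S_5: one of C_5 (5T1, order 5), D_5 (5T2, order 10), F_20 (5T3, order 20), A_5 (5T4, order 60) or S_5 (5T5, order 120). The discriminant of f is 14320669561 = 119669^2, a perfect square, so G is contained in A_5. The transitive groups of degree 5 contained in A_5 are: C_5 (5T1, order 5), D_5 (5T2, order 10), A_5 (5T4, order 60). By Dedekind's theorem, for a prime p not dividing disc(f) the degrees of the irreducible factors of f mod p form the cycle type of an element of G. Factoring f modulo the 14 such primes p <= 59 (skipping 11, 23, 43, which divide the discriminant), each new pattern first appears at: mod 2: f = (x^5 + x^4 + x^2 + x + 1), pattern 5. No other pattern occurs in this range, so the set of observed cycle types is {5}. The candidates containing elements of all these cycle types are C_5 (5T1) of order 5, D_5 (5T2) of order 10, A_5 (5T4) of order 60; the others are excluded. The observed types are precisely the cycle types that occur in C_5 (5T1) (apart from the identity). Each of the other remaining candidates has further cycle types, and by the Chebotarev density theorem the matching factorization patterns would occur for a proportion of primes equal to their share of the group: D_5 (5T2) additionally contains elements of type 2+2+1 (5 of its 10 elements, about 50% of primes); A_5 (5T4) additionally contains elements of type 3+1+1, 2+2+1 (35 of its 60 elements, about 58% of primes). None of the 14 primes tested shows any such pattern (for each of these groups the chance of that is below 10^-4), which rules them out. Hence G = C_5 (5T1), of order 5.

C_5, the cyclic group of order 5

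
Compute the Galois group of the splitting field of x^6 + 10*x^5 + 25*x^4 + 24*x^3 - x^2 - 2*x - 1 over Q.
A_4 (order 12)

The polynomial f is an irreducible sextic over Q, so G = Gal(f/Q) is one of the 16 transitive subgroups 6T1, ..., 6T16 of S_6. The discriminant of f is 30840979456 = 175616^2, a perfect square, so G is contained in A_6. The transitive groups of degree 6 contained in A_6 are: A_4 (6T4, order 12), S_4 (6T7, order 24), (C_3 x C_3) : C_4 (6T10, order 36), PSL(2,5) (6T12, order 60), A_6 (6T15, order 360). By Dedekind's theorem, for a prime p not dividing disc(f) the degrees of the irreducible factors of f mod p form the cycle type of an element of G. Factoring f modulo the 33 such primes p <= 149 (skipping 2, 7, which divide the discriminant), each new pattern first appears at: mod 3: f = (x^3 + 2x^2 + x + 1)(x^3 + 2x^2 + 2x + 2), pattern 3+3; mod 13: f = (x + 5)(x + 6)(x^2 + 5x + 8)(x^2 + 7x + 2), pattern 2+2+1+1. No other pattern occurs in this range, so the set of observed cycle types is {3+3, 2+2+1+1}. The candidates containing elements of all these cycle types are A_4 (6T4) of order 12, S_4 (6T7) of order 24, (C_3 x C_3) : C_4 (6T10) of order 36, PSL(2,5) (6T12) of order 60, A_6 (6T15) of order 360; the others are excluded. The observed types are precisely the cycle types that occur in A_4 (6T4) (apart from the identity). Each of the other remaining candidates has further cycle types, and by the Chebotarev density theorem the matching factorization patterns would occur for a proportion of primes equal to their share of the group: S_4 (6T7) additionally contains elements of type 4+2 (6 of its 24 elements, about 25% of primes); (C_3 x C_3) : C_4 (6T10) additionally contains elements of type 4+2, 3+1+1+1 (22 of its 36 elements, about 61% of primes); PSL(2,5) (6T12) additionally contains elements of type 5+1 (24 of its 60 elements, about 40% of primes); A_6 (6T15) additionally contains elements of type 5+1, 4+2, 3+1+1+1 (274 of its 360 elements, about 76% of primes). None of the 33 primes tested shows any such pattern (for each of these groups the chance of that is below 10^-4), which rules them out. Hence G = A_4 (6T4), of order 12.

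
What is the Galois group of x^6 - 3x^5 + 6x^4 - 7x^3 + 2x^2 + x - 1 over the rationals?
The polynomial f is an irreducible sextic over Q, so G = Gal(f/Q) is one of the 16 transitive subgroups 6T1, ..., 6T16 of S_6. The discriminant of f is 810448, which is not a perfect square, so G is not contained in A_6. The transitive groups of degree 6 not contained in A_6 are: C_6 (6T1, order 6), S_3 (6T2, order 6), D_6 (6T3, order 12), C_3 x S_3 (6T5, order 18), A_4 x C_2 (6T6, order 24), S_4 (6T8, order 24), S_3 x S_3 (6T9, order 36), S_4 x C_2 (6T11, order 48), (S_3 x S_3) : C_2 (6T13, order 72), PGL(2,5) (6T14, order 120), S_6 (6T16, order 720). By Dedekind's theorem, for a prime p not dividing disc(f) the degrees of the irreducible factors of f mod p form the cycle type of an element of G. Factoring f modulo the 22 such primes p <= 89 (skipping 2, 37, which divide the discriminant), each new pattern first appears at: mod 3: f = (x^3 + x^2 + x + 2)(x^3 + 2x^2 + 1), pattern 3+3; mod 5: f = (x^2 + 3)(x^2 + 3x + 4)(x^2 + 4x + 2), pattern 2+2+2; mod 17: f = (x + 1)(x + 15)(x^4 + 15x^3 + 6x^2 + 12x + 9), pattern 4+1+1; mod 67: f = (x + 4)(x + 62)(x^2 + 66x + 40)(x^2 + 66x + 50), pattern 2+2+1+1. No other pattern occurs in this range, so the set of observed cycle types is {3+3, 2+2+2, 4+1+1, 2+2+1+1}. The candidates containing elements of all these cycle types are S_4 (6T8) of order 24, S_4 x C_2 (6T11) of order 48, PGL(2,5) (6T14) of order 120, S_6 (6T16) of order 720; the others are excluded. The observed types are precisely the cycle types that occur in S_4 (6T8) (apart from the identity). Each of the other remaining candidates has further cycle types, and by the Chebotarev density theorem the matching factorization patterns would occur for a proportion of primes equal to their share of the group: S_4 x C_2 (6T11) additionally contains elements of type 6, 4+2, 2+1+1+1+1 (17 of its 48 elements, about 35% of primes); PGL(2,5) (6T14) additionally contains elements of type 6, 5+1 (44 of its 120 elements, about 37% of primes); S_6 (6T16) additionally contains elements of type 6, 5+1, 4+2, 3+2+1, 3+1+1+1, 2+1+1+1+1 (529 of its 720 elements, about 73% of primes). None of the 22 primes tested shows any such pattern (for each of these groups the chance of that is below 10^-4), which rules them out. Hence G = S_4 (6T8), of order 24.

S_4 (also written S4-)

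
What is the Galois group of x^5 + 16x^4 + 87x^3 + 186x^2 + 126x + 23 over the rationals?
C_5

The polynomial f is an irreducible quintic over Q, so G = Gal(f/Q) is a transitive subgroup of S_5: one of C_5 (5T1, order 5), D_5 (5T2, order 10), F_20 (5T3, order 20), A_5 (5T4, order 60) or S_5 (5T5, order 120). The discriminant of f is 65723449 = 8107^2, a perfect square, so G is contained in A_5. The transitive groups of degree 5 contained in A_5 are: C_5 (5T1, order 5), D_5 (5T2, order 10), A_5 (5T4, order 60). By Dedekind's theorem, for a prime p not dividing disc(f) the degrees of the irreducible factors of f mod p form the cycle type of an element of G. Factoring f modulo the 14 such primes p <= 47 (skipping 11, which divides the discriminant), each new pattern first appears at: mod 2: f = (x^5 + x^3 + 1), pattern 5; mod 23: f = (x)(x + 3)(x + 7)(x + 10)(x + 19), pattern 1+1+1+1+1. No other pattern occurs in this range, so the set of observed cycle types is {5, 1+1+1+1+1}. The candidates containing elements of all these cycle types are C_5 (5T1) of order 5, D_5 (5T2) of order 10, A_5 (5T4) of order 60; the others are excluded. The observed types are precisely the cycle types that occur in C_5 (5T1). Each of the other remaining candidates has further cycle types, and by the Chebotarev density theorem the matching factorization patterns would occur for a proportion of primes equal to their share of the group: D_5 (5T2) additionally contains elements of type 2+2+1 (5 of its 10 elements, about 50% of primes); A_5 (5T4) additionally contains elements of type 3+1+1, 2+2+1 (35 of its 60 elements, about 58% of primes). None of the 14 primes tested shows any such pattern (for each of these groups the chance of that is below 10^-4), which rules them out. Hence G = C_5 (5T1), of order 5.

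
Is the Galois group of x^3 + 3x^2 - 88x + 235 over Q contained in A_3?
The polynomial is irreducible of degree 3 over Q. Its discriminant is 162409 = 403^2, a perfect square. A Galois group lies in the alternating group exactly when the discriminant is a square in Q, so the Galois group (C_3) is contained in A_3.

Yes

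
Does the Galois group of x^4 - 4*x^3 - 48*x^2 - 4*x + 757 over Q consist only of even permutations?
No

The polynomial is irreducible of degree 4 over Q. Its discriminant is -59866553088, which is not a perfect square. A Galois group lies in the alternating group exactly when the discriminant is a square in Q, so the Galois group (D_4) is not contained in A_4.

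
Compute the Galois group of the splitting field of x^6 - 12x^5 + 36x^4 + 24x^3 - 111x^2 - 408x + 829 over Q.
The polynomial f is an irreducible sextic over Q, so G = Gal(f/Q) is one of the 16 transitive subgroups 6T1, ..., 6T16 of S_6. The discriminant of f is -9221581132716096, which is not a perfect square, so G is not contained in A_6. The transitive groups of degree 6 not contained in A_6 are: C_6 (6T1, order 6), S_3 (6T2, order 6), D_6 (6T3, order 12), C_3 x S_3 (6T5, order 18), A_4 x C_2 (6T6, order 24), S_4 (6T8, order 24), S_3 x S_3 (6T9, order 36), S_4 x C_2 (6T11, order 48), (S_3 x S_3) : C_2 (6T13, order 72), PGL(2,5) (6T14, order 120), S_6 (6T16, order 720). By Dedekind's theorem, for a prime p not dividing disc(f) the degrees of the irreducible factors of f mod p form the cycle type of an element of G. Factoring f modulo the 33 such primes p <= 149 (skipping 2, 3, which divide the discriminant), each new pattern first appears at: mod 5: f = (x^3 + x^2 + 4x + 3)(x^3 + 2x^2 + 3), pattern 3+3; mod 7: f = (x^6 + 2x^5 + x^4 + 3x^3 + x^2 + 5x + 3), pattern 6; mod 17: f = (x + 14)(x + 15)(x^2 + 2x + 11)(x^2 + 8x + 2), pattern 2+2+1+1; mod 19: f = (x + 2)(x + 11)(x + 14)(x + 15)(x^2 + 3x + 4), pattern 2+1+1+1+1; mod 71: f = (x^2 + 25x + 57)(x^2 + 45x + 57)(x^2 + 60x + 64), pattern 2+2+2. No other pattern occurs in this range, so the set of observed cycle types is {3+3, 6, 2+2+1+1, 2+1+1+1+1, 2+2+2}. The candidates containing elements of all these cycle types are A_4 x C_2 (6T6) of order 24, S_4 x C_2 (6T11) of order 48, (S_3 x S_3) : C_2 (6T13) of order 72, S_6 (6T16) of order 720; the others are excluded. The observed types are precisely the cycle types that occur in A_4 x C_2 (6T6) (apart from the identity). Each of the other remaining candidates has further cycle types, and by the Chebotarev density theorem the matching factorization patterns would occur for a proportion of primes equal to their share of the group: S_4 x C_2 (6T11) additionally contains elements of type 4+2, 4+1+1 (12 of its 48 elements, about 25% of primes); (S_3 x S_3) : C_2 (6T13) additionally contains elements of type 4+2, 3+2+1, 3+1+1+1 (34 of its 72 elements, about 47% of primes); S_6 (6T16) additionally contains elements of type 5+1, 4+2, 4+1+1, 3+2+1, 3+1+1+1 (484 of its 720 elements, about 67% of primes). None of the 33 primes tested shows any such pattern (for each of these groups the chance of that is below 10^-4), which rules them out. Hence G = A_4 x C_2 (6T6), of order 24.

A_4 x C_2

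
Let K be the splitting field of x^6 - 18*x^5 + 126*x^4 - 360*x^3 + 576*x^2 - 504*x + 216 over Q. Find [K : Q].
120

The degree of the splitting field over Q equals the order of the Galois group, so first determine the group. The polynomial f is an irreducible sextic over Q, so G = Gal(f/Q) is one of the 16 transitive subgroups 6T1, ..., 6T16 of S_6. The discriminant of f is -8075618666938368, which is not a perfect square, so G is not contained in A_6. The transitive groups of degree 6 not contained in A_6 are: C_6 (6T1, order 6), S_3 (6T2, order 6), D_6 (6T3, order 12), C_3 x S_3 (6T5, order 18), A_4 x C_2 (6T6, order 24), S_4 (6T8, order 24), S_3 x S_3 (6T9, order 36), S_4 x C_2 (6T11, order 48), (S_3 x S_3) : C_2 (6T13, order 72), PGL(2,5) (6T14, order 120), S_6 (6T16, order 720). By Dedekind's theorem, for a prime p not dividing disc(f) the degrees of the irreducible factors of f mod p form the cycle type of an element of G. Factoring f modulo the 21 such primes p <= 97 (skipping 2, 3, 7, 13, which divide the discriminant), each new pattern first appears at: mod 5: f = (x^6 + 2x^5 + x^4 + x^2 + x + 1), pattern 6; mod 11: f = (x + 2)(x^5 + 2x^4 + x^3 + x^2 + 2x + 9), pattern 5+1; mod 17: f = (x + 6)(x + 15)(x^4 + 12x^3 + 5x^2 + 2x + 16), pattern 4+1+1; mod 23: f = (x + 14)(x + 18)(x^2 + 9x + 19)(x^2 + 10x + 8), pattern 2+2+1+1; mod 43: f = (x^3 + 3x^2 + 42x + 23)(x^3 + 22x^2 + 18x + 15), pattern 3+3; mod 61: f = (x^2 + 19x + 37)(x^2 + 26x + 15)(x^2 + 59x + 36), pattern 2+2+2. No other pattern occurs in this range, so the set of observed cycle types is {6, 5+1, 4+1+1, 2+2+1+1, 3+3, 2+2+2}. The candidates containing elements of all these cycle types are PGL(2,5) (6T14) of order 120, S_6 (6T16) of order 720; the others are excluded. The observed types are precisely the cycle types that occur in PGL(2,5) (6T14) (apart from the identity). Each of the other remaining candidates has further cycle types, and by the Chebotarev density theorem the matching factorization patterns would occur for a proportion of primes equal to their share of the group: S_6 (6T16) additionally contains elements of type 4+2, 3+2+1, 3+1+1+1, 2+1+1+1+1 (265 of its 720 elements, about 37% of primes). None of the 21 primes tested shows any such pattern (for each of these groups the chance of that is below 10^-4), which rules them out. Hence G = PGL(2,5) (6T14), of order 120. The Galois group PGL(2,5) (6T14) has order 120, so the splitting field has degree 120 over Q.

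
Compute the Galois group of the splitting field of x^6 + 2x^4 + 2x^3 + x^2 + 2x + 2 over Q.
(S_3 x S_3) : C_2 (also written G72)

The polynomial f is an irreducible sextic over Q, so G = Gal(f/Q) is one of the 16 transitive subgroups 6T1, ..., 6T16 of S_6. The discriminant of f is -187648, which is not a perfect square, so G is not contained in A_6. The transitive groups of degree 6 not contained in A_6 are: C_6 (6T1, order 6), S_3 (6T2, order 6), D_6 (6T3, order 12), C_3 x S_3 (6T5, order 18), A_4 x C_2 (6T6, order 24), S_4 (6T8, order 24), S_3 x S_3 (6T9, order 36), S_4 x C_2 (6T11, order 48), (S_3 x S_3) : C_2 (6T13, order 72), PGL(2,5) (6T14, order 120), S_6 (6T16, order 720). By Dedekind's theorem, for a prime p not dividing disc(f) the degrees of the irreducible factors of f mod p form the cycle type of an element of G. Factoring f modulo the 29 such primes p <= 113 (skipping 2, which divides the discriminant), each new pattern first appears at: mod 3: f = (x^6 + 2x^4 + 2x^3 + x^2 + 2x + 2), pattern 6; mod 5: f = (x + 4)(x^2 + x + 2)(x^3 + x + 4), pattern 3+2+1; mod 7: f = (x^2 + 6x + 6)(x^4 + x^3 + 4x^2 + 5), pattern 4+2; mod 17: f = (x^3 + x + 5)(x^3 + x + 14), pattern 3+3; mod 19: f = (x^2 + 10x + 7)(x^2 + 12x + 5)(x^2 + 16x + 12), pattern 2+2+2; mod 37: f = (x + 21)(x + 34)(x^2 + 3x + 10)(x^2 + 16x + 35), pattern 2+2+1+1; mod 41: f = (x + 2)(x + 17)(x + 22)(x^3 + x + 33), pattern 3+1+1+1; mod 113: f = (x + 11)(x + 21)(x + 23)(x + 79)(x^2 + 92x + 103), pattern 2+1+1+1+1. No other pattern occurs in this range, so the set of observed cycle types is {6, 3+2+1, 4+2, 3+3, 2+2+2, 2+2+1+1, 3+1+1+1, 2+1+1+1+1}. The candidates containing elements of all these cycle types are (S_3 x S_3) : C_2 (6T13) of order 72, S_6 (6T16) of order 720; the others are excluded. The observed types are precisely the cycle types that occur in (S_3 x S_3) : C_2 (6T13) (apart from the identity). Each of the other remaining candidates has further cycle types, and by the Chebotarev density theorem the matching factorization patterns would occur for a proportion of primes equal to their share of the group: S_6 (6T16) additionally contains elements of type 5+1, 4+1+1 (234 of its 720 elements, about 32% of primes). None of the 29 primes tested shows any such pattern (for each of these groups the chance of that is below 10^-4), which rules them out. Hence G = (S_3 x S_3) : C_2 (6T13), of order 72.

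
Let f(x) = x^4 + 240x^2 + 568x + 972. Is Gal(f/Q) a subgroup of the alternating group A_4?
Yes

The polynomial is irreducible of degree 4 over Q. Its discriminant is 35054735855616 = 5920704^2, a perfect square. A Galois group lies in the alternating group exactly when the discriminant is a square in Q, so the Galois group (A_4) is contained in A_4.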